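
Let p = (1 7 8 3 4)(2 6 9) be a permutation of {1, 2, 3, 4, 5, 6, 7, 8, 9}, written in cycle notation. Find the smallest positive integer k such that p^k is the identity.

The cycle type of p is (5, 3, 1).
The order of p is the least common multiple of its cycle lengths: lcm(5, 3) = 15.

15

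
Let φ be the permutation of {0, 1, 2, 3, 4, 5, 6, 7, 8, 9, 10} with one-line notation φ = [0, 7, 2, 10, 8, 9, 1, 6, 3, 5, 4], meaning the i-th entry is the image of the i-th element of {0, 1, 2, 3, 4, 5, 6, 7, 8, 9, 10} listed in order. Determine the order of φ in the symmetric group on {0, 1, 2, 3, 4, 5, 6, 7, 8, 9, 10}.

Decomposing into disjoint cycles gives cycle lengths 4, 3, 2, 1, 1.
Since disjoint cycles commute, ord(φ) = lcm(4, 3, 2) = 12.

12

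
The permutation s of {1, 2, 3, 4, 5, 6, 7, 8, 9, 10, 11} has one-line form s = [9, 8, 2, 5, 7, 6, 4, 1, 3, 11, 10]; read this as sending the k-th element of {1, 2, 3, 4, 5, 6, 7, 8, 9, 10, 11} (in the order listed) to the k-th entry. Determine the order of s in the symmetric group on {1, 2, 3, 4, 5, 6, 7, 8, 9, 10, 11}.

30

Writing s as disjoint cycles, the cycle lengths are 5, 3, 2, 1.
The order is lcm(5, 3, 2) = 30.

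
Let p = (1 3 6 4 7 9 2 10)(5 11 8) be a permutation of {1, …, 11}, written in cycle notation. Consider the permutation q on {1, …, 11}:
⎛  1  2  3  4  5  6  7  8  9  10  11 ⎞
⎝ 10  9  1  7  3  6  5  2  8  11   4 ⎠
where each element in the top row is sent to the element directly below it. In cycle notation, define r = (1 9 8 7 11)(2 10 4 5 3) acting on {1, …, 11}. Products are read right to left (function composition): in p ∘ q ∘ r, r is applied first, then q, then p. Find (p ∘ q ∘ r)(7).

Apply the permutations in order: r(7) = 11, then q(11) = 4, then p(4) = 7. So (p ∘ q ∘ r)(7) = 7.

7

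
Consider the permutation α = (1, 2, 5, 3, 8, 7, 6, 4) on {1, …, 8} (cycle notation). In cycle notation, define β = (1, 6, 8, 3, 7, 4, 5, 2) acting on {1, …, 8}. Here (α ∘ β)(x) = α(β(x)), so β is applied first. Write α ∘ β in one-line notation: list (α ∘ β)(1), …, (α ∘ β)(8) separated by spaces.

(α ∘ β)(x) = α(β(x)). Computing each image: α(β(1)) = α(6) = 4, α(β(2)) = α(1) = 2, α(β(3)) = α(7) = 6, α(β(4)) = α(5) = 3, α(β(5)) = α(2) = 5, α(β(6)) = α(8) = 7, α(β(7)) = α(4) = 1, α(β(8)) = α(3) = 8.
Hence α ∘ β = [4 2 6 3 5 7 1 8].

4 2 6 3 5 7 1 8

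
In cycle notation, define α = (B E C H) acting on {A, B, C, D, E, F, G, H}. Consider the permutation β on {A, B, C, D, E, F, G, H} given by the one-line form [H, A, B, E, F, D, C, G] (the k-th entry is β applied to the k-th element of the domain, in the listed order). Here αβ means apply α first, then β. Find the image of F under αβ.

First apply α: α(F) = F, then β(F) = D. Thus (αβ)(F) = D.

D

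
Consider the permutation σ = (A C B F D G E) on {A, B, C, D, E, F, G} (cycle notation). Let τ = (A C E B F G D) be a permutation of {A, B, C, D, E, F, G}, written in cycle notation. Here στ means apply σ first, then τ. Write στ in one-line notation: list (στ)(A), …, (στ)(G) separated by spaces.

E G F D C A B

For each element, apply σ then τ: A → C → E; B → F → G; C → B → F; D → G → D; E → A → C; F → D → A; G → E → B.
So στ in one-line form is E G F D C A B.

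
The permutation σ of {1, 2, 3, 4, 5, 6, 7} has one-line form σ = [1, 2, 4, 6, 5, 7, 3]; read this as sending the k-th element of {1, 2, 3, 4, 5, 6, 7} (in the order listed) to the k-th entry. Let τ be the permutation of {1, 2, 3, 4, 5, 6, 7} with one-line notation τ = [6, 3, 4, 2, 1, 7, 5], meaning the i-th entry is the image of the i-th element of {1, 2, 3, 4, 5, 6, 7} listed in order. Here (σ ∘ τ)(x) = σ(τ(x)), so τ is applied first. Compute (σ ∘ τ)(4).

2

First apply τ: τ(4) = 2, then σ(2) = 2. Thus (σ ∘ τ)(4) = 2.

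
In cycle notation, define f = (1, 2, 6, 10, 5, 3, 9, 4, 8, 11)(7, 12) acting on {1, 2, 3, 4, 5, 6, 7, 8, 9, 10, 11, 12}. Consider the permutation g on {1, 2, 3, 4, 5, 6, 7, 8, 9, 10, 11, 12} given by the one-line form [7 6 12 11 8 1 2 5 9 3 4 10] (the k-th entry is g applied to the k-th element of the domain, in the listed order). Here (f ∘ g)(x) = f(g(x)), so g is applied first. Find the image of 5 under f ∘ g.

g(5) = 8, then f(8) = 11; composing gives (f ∘ g)(5) = 11.

11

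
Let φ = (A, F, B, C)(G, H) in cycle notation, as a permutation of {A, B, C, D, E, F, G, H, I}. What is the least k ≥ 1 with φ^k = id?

The cycle type of φ is (4, 2, 1, 1, 1).
The order of φ is the least common multiple of its cycle lengths: lcm(4, 2) = 4.

4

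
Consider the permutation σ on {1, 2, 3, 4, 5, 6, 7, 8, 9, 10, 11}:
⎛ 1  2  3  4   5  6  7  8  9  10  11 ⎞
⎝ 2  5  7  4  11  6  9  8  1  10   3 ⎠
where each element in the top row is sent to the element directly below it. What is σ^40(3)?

5

Tracing 3 → 7 → … returns to 3 after 7 steps, so 3 lies in a 7-cycle (1 2 5 11 3 7 9).
Since the cycle has length 7, σ^40 acts on it the same as σ^5 (40 mod 7 = 5).
Stepping 5 places around the cycle: 3 → 7 → 9 → 1 → 2 → 5.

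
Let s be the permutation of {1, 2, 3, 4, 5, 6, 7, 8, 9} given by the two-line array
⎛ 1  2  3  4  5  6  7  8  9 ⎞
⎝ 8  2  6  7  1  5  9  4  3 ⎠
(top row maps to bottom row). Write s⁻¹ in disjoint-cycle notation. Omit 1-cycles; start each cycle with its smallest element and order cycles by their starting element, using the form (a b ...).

The cycle decomposition of s is (1 8 4 7 9 3 6 5).
The inverse reverses every cycle; in canonical form, s⁻¹ = (1 5 6 3 9 7 4 8).

(1 5 6 3 9 7 4 8)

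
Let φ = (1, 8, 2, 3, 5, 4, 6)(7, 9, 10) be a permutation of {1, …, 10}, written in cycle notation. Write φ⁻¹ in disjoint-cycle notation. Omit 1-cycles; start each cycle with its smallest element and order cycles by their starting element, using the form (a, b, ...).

(1, 6, 4, 5, 3, 2, 8)(7, 10, 9)

The inverse reverses each cycle.
Reversing each cycle of φ and rotating so the smallest element leads gives (1, 6, 4, 5, 3, 2, 8)(7, 10, 9).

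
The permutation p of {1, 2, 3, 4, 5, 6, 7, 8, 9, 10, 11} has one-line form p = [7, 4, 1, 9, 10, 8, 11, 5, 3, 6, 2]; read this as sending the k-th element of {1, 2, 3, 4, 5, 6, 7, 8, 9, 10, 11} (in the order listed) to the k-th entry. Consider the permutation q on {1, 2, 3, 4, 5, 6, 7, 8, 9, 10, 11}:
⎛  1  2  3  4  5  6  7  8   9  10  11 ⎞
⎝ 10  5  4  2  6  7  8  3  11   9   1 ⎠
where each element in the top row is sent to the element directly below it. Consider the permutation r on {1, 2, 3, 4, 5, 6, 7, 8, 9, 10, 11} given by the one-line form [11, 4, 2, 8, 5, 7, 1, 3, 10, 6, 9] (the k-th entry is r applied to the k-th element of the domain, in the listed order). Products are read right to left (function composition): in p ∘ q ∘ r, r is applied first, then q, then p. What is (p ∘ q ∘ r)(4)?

1

Apply the permutations in order: r(4) = 8, then q(8) = 3, then p(3) = 1. So (p ∘ q ∘ r)(4) = 1.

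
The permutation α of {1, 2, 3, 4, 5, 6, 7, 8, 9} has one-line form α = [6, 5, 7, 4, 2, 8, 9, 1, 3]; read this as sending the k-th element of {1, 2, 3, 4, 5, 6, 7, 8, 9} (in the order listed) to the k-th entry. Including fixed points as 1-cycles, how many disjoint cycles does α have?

The cycle decomposition is (1 6 8)(2 5)(3 7 9)(4), which has 4 cycles (counting 1-cycles).

4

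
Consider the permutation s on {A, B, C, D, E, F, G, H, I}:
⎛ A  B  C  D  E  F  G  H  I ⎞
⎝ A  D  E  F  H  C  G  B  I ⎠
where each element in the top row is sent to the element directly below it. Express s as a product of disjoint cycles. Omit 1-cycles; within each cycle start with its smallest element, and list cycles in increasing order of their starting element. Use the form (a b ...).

From B: B → D → F → C → E → H → B, closing the cycle (B D F C E H).
Continuing from each remaining unvisited element yields (B D F C E H).

(B D F C E H)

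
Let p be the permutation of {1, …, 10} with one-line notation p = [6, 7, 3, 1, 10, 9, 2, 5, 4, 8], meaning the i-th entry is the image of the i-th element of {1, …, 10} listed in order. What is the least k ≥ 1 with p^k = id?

Writing p as disjoint cycles, the cycle lengths are 4, 3, 2, 1.
The order of p is the least common multiple of its cycle lengths: lcm(4, 3, 2) = 12.

12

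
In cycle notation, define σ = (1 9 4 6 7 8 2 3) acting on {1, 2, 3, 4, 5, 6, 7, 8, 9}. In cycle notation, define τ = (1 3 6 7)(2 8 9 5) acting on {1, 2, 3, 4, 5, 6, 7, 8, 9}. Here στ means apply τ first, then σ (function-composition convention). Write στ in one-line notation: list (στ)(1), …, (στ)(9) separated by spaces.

Chase each element through τ then σ: 1 → 3 → 1; 2 → 8 → 2; 3 → 6 → 7; 4 → 4 → 6; 5 → 2 → 3; 6 → 7 → 8; 7 → 1 → 9; 8 → 9 → 4; 9 → 5 → 5.
So στ in one-line form is 1 2 7 6 3 8 9 4 5.

1 2 7 6 3 8 9 4 5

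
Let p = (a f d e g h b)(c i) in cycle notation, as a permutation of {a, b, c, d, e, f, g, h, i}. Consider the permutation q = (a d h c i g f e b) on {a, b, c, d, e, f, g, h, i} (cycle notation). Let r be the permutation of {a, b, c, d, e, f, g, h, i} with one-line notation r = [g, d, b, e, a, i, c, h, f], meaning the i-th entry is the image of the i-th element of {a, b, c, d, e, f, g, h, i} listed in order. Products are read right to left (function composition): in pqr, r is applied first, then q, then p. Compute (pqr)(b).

b

Apply the permutations in order: r(b) = d, then q(d) = h, then p(h) = b. So (pqr)(b) = b.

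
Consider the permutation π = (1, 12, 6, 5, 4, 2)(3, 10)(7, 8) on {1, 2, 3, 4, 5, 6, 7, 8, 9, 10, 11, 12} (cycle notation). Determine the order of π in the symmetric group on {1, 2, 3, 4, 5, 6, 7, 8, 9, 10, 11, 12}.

The disjoint cycles have lengths 6, 2, 2, 1, 1.
The order of π is the least common multiple of its cycle lengths: lcm(6, 2, 2) = 6.

6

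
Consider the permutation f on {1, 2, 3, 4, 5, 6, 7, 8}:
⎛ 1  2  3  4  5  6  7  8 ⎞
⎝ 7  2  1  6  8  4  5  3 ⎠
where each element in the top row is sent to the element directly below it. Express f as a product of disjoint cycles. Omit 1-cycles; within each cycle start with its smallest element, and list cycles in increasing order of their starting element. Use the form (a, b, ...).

From 1: 1 → 7 → 5 → 8 → 3 → 1, closing the cycle (1, 7, 5, 8, 3).
Continuing from each remaining unvisited element yields (1, 7, 5, 8, 3)(4, 6).

(1, 7, 5, 8, 3)(4, 6)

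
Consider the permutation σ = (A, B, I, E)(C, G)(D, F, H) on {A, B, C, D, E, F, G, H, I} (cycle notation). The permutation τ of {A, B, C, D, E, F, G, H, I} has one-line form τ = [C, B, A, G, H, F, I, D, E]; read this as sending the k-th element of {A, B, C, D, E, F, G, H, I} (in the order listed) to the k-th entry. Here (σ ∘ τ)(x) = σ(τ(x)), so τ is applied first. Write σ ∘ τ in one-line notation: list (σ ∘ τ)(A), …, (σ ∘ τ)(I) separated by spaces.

G I B C D H E F A

Chase each element through τ then σ: A → C → G; B → B → I; C → A → B; D → G → C; E → H → D; F → F → H; G → I → E; H → D → F; I → E → A.
Collecting the images, σ ∘ τ = [G I B C D H E F A].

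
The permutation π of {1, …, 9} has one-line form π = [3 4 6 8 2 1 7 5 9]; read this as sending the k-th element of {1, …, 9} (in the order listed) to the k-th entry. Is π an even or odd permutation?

odd

In disjoint-cycle form the cycle lengths are 4, 3, 1, 1.
A cycle is odd iff its length is even; π has 1 even-length cycle, so sgn(π) = (−1)^1 and π is odd.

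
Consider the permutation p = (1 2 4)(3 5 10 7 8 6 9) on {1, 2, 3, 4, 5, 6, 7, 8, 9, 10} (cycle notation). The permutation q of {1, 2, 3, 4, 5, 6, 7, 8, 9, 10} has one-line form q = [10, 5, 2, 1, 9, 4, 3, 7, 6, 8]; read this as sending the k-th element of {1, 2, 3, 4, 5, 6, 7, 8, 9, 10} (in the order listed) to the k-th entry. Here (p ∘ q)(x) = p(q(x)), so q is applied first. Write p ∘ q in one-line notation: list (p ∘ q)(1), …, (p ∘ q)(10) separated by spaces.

Chase each element through q then p: 1 → 10 → 7; 2 → 5 → 10; 3 → 2 → 4; 4 → 1 → 2; 5 → 9 → 3; 6 → 4 → 1; 7 → 3 → 5; 8 → 7 → 8; 9 → 6 → 9; 10 → 8 → 6.
So p ∘ q in one-line form is 7 10 4 2 3 1 5 8 9 6.

7 10 4 2 3 1 5 8 9 6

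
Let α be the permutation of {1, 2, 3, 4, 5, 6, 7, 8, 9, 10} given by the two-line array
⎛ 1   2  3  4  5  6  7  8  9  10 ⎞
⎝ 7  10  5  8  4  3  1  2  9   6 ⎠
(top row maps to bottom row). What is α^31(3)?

8

Tracing 3 → 5 → … returns to 3 after 7 steps, so 3 lies in a 7-cycle (2, 10, 6, 3, 5, 4, 8).
On a 7-cycle, α^7 is the identity, so α^31 = α^3 there (31 ≡ 3 mod 7).
Stepping 3 places around the cycle: 3 → 5 → 4 → 8.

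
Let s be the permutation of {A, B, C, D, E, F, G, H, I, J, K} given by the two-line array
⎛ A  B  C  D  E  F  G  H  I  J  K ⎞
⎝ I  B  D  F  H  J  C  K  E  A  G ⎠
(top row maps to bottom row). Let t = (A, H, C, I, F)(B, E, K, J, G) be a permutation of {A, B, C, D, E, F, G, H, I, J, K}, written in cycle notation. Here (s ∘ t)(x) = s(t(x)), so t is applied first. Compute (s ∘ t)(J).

C

First apply t: t(J) = G, then s(G) = C. Thus (s ∘ t)(J) = C.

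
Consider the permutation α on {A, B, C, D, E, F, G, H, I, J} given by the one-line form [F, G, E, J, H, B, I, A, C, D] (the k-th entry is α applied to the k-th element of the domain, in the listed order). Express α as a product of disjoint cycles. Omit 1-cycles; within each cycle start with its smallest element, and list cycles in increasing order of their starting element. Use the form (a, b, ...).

From A: A → F → B → G → I → C → E → H → A, closing the cycle (A, F, B, G, I, C, E, H).
Continuing from each remaining unvisited element yields (A, F, B, G, I, C, E, H)(D, J).

(A, F, B, G, I, C, E, H)(D, J)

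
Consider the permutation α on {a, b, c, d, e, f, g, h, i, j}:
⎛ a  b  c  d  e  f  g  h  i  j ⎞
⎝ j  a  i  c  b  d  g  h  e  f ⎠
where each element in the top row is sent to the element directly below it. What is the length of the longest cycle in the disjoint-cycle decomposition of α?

8

Decomposing into disjoint cycles gives (a j f d c i e b); the longest has length 8.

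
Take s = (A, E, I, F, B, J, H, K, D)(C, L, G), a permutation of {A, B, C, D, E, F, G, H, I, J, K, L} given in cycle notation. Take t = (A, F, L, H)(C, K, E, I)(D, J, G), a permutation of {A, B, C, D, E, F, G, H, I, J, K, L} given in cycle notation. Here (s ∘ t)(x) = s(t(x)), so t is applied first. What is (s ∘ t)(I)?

L

t(I) = C, then s(C) = L; composing gives (s ∘ t)(I) = L.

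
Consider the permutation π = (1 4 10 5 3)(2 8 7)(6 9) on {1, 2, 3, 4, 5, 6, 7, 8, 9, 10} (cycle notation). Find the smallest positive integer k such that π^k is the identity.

30

The disjoint cycles have lengths 5, 3, 2.
Since disjoint cycles commute, ord(π) = lcm(5, 3, 2) = 30.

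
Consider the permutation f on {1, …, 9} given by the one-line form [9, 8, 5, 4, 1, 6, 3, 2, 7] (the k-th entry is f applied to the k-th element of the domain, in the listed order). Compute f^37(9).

3

Tracing 9 → 7 → … returns to 9 after 5 steps, so 9 lies in a 5-cycle (1, 9, 7, 3, 5).
Since the cycle has length 5, f^37 acts on it the same as f^2 (37 mod 5 = 2).
Stepping 2 places around the cycle: 9 → 7 → 3.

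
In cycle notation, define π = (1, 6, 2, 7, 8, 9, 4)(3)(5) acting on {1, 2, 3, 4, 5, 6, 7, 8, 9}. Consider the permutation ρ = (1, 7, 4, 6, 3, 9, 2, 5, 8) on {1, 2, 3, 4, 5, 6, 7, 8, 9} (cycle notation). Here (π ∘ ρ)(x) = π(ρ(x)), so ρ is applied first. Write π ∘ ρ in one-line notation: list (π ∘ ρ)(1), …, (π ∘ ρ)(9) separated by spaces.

(π ∘ ρ)(x) = π(ρ(x)). Computing each image: π(ρ(1)) = π(7) = 8, π(ρ(2)) = π(5) = 5, π(ρ(3)) = π(9) = 4, π(ρ(4)) = π(6) = 2, π(ρ(5)) = π(8) = 9, π(ρ(6)) = π(3) = 3, π(ρ(7)) = π(4) = 1, π(ρ(8)) = π(1) = 6, π(ρ(9)) = π(2) = 7.
Hence π ∘ ρ = [8 5 4 2 9 3 1 6 7].

8 5 4 2 9 3 1 6 7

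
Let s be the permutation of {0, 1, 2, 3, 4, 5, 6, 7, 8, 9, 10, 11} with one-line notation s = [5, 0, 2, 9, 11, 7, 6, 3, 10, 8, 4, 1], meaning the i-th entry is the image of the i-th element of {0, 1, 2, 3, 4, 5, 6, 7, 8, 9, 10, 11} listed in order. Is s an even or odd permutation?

odd

In disjoint-cycle form the cycle lengths are 10, 1, 1.
A cycle of length ℓ contributes ℓ−1 transpositions, so s is a product of 9 transpositions — odd.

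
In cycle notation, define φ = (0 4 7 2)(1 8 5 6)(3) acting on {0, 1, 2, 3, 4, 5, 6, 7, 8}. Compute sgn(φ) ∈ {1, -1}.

1

The cycle lengths are 4, 4, 1.
A cycle of length ℓ contributes ℓ−1 transpositions, so φ is a product of 3 + 3 = 6 transpositions — even.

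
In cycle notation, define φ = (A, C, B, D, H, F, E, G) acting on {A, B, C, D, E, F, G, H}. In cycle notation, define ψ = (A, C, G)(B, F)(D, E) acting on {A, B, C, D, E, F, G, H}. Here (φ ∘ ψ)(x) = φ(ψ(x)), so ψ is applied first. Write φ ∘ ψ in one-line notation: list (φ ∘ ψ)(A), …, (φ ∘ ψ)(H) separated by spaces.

B E A G H D C F

For each element, apply ψ then φ: A → C → B; B → F → E; C → G → A; D → E → G; E → D → H; F → B → D; G → A → C; H → H → F.
Collecting the images, φ ∘ ψ = [B E A G H D C F].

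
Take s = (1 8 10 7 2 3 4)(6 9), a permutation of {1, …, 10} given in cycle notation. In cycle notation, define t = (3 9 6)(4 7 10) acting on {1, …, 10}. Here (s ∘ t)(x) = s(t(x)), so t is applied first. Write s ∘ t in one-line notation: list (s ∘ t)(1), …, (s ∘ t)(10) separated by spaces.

8 3 6 2 5 4 7 10 9 1

Chase each element through t then s: 1 → 1 → 8; 2 → 2 → 3; 3 → 9 → 6; 4 → 7 → 2; 5 → 5 → 5; 6 → 3 → 4; 7 → 10 → 7; 8 → 8 → 10; 9 → 6 → 9; 10 → 4 → 1.
Collecting the images, s ∘ t = [8 3 6 2 5 4 7 10 9 1].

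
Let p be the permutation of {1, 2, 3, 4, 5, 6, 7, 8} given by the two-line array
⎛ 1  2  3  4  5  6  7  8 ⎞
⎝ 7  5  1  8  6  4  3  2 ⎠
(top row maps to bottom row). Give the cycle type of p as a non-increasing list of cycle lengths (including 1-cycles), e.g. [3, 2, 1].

[5, 3]

The disjoint cycles are (1, 7, 3)(2, 5, 6, 4, 8), with lengths 5, 3 in non-increasing order.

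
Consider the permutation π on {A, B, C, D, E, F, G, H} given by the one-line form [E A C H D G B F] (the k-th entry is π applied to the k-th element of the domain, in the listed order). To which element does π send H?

H is element number 8 of the domain, and entry number 8 of the one-line form is F, so π(H) = F.

F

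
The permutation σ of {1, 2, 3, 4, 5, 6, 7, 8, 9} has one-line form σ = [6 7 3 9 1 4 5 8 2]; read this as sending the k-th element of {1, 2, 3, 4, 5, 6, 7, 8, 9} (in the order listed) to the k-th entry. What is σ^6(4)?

6

Tracing 4 → 9 → … returns to 4 after 7 steps, so 4 lies in a 7-cycle (1 6 4 9 2 7 5).
Stepping 6 places around the cycle: 4 → 9 → 2 → 7 → 5 → 1 → 6.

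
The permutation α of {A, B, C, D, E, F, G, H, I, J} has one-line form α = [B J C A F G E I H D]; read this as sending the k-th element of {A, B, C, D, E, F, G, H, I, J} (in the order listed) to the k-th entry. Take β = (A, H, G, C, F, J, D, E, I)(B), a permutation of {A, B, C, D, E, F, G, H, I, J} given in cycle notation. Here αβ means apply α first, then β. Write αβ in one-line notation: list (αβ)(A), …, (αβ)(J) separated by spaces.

B D F H J C I A G E

(αβ)(x) = β(α(x)). Computing each image: β(α(A)) = β(B) = B, β(α(B)) = β(J) = D, β(α(C)) = β(C) = F, β(α(D)) = β(A) = H, β(α(E)) = β(F) = J, β(α(F)) = β(G) = C, β(α(G)) = β(E) = I, β(α(H)) = β(I) = A, β(α(I)) = β(H) = G, β(α(J)) = β(D) = E.
Hence αβ = [B D F H J C I A G E].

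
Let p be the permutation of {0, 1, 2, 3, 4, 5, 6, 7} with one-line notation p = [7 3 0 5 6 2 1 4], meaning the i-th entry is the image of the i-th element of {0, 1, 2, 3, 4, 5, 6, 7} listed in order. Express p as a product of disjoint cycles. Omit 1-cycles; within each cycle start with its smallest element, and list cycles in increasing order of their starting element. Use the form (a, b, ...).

(0, 7, 4, 6, 1, 3, 5, 2)

From 0: 0 → 7 → 4 → 6 → 1 → 3 → 5 → 2 → 0, closing the cycle (0, 7, 4, 6, 1, 3, 5, 2).
Continuing from each remaining unvisited element yields (0, 7, 4, 6, 1, 3, 5, 2).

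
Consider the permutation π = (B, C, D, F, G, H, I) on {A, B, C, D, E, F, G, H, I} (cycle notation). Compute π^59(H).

C

H lies in the 7-cycle (B, C, D, F, G, H, I).
Powers repeat with period 7 on this cycle, and 59 mod 7 = 3, so π^59(H) = π^3(H).
Advancing 3 steps from H: H → I → B → C.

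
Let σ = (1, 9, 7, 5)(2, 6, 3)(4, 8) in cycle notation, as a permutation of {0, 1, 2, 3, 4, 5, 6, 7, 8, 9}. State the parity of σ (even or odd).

even

The cycle lengths are 4, 3, 2, 1.
A cycle is odd iff its length is even; σ has 2 even-length cycles, so sgn(σ) = (−1)^2 and σ is even.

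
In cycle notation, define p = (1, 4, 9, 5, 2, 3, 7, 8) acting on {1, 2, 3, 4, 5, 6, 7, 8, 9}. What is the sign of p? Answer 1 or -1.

-1

The cycle lengths are 8, 1.
A cycle is odd iff its length is even; p has 1 even-length cycle, so sgn(p) = (−1)^1 and p is odd.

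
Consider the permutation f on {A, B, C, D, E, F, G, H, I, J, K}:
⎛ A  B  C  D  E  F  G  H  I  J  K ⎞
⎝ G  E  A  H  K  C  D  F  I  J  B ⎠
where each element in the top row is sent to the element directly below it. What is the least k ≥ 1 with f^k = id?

The disjoint-cycle form of f has cycle lengths 6, 3, 1, 1.
The order is lcm(6, 3) = 6.

6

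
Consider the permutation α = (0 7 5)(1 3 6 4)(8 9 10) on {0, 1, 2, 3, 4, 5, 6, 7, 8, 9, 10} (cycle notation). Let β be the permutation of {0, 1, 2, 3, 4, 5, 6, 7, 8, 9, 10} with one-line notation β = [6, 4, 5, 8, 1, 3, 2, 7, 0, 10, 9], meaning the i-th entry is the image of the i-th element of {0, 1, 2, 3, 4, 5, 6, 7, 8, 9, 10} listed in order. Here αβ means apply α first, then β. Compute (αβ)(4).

4

First apply α: α(4) = 1, then β(1) = 4. Thus (αβ)(4) = 4.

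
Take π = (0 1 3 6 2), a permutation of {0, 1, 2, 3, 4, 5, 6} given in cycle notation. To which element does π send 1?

1 appears in (0 1 3 6 2); the next entry (wrapping around) is 3.

3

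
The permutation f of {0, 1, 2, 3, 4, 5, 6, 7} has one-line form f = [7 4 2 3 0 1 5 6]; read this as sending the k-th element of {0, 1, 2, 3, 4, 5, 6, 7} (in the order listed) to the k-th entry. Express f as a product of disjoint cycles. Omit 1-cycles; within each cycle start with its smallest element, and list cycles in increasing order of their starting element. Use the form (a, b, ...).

(0, 7, 6, 5, 1, 4)

Start at 0 and follow images: 0 → 7 → 6 → 5 → 1 → 4 → 0, giving the cycle (0, 7, 6, 5, 1, 4).
Repeating from the next unused element and collecting all non-trivial cycles gives (0, 7, 6, 5, 1, 4).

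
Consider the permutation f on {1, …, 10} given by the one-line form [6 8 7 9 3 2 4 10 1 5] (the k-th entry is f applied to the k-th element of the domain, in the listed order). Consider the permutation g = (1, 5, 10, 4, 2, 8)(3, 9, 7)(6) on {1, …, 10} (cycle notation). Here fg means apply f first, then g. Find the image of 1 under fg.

6

First apply f: f(1) = 6, then g(6) = 6. Thus (fg)(1) = 6.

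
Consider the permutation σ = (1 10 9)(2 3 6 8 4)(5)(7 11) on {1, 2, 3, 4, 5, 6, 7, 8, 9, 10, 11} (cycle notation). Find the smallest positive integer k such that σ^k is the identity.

The cycle type of σ is (5, 3, 2, 1).
The order is lcm(5, 3, 2) = 30.

30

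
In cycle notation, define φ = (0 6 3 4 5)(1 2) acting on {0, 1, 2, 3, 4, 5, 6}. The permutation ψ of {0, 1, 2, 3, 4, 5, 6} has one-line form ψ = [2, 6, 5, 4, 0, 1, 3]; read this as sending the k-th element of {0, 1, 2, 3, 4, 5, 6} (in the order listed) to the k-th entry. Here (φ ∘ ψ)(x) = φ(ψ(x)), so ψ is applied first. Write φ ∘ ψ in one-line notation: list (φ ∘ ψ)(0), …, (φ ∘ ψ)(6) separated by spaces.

1 3 0 5 6 2 4

(φ ∘ ψ)(x) = φ(ψ(x)). Computing each image: φ(ψ(0)) = φ(2) = 1, φ(ψ(1)) = φ(6) = 3, φ(ψ(2)) = φ(5) = 0, φ(ψ(3)) = φ(4) = 5, φ(ψ(4)) = φ(0) = 6, φ(ψ(5)) = φ(1) = 2, φ(ψ(6)) = φ(3) = 4.
Hence φ ∘ ψ = [1 3 0 5 6 2 4].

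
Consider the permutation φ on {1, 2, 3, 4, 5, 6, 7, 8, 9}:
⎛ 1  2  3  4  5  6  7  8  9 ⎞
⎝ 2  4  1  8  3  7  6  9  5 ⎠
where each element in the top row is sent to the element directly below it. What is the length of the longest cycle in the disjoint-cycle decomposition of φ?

Decomposing into disjoint cycles gives (1, 2, 4, 8, 9, 5, 3)(6, 7); the longest has length 7.

7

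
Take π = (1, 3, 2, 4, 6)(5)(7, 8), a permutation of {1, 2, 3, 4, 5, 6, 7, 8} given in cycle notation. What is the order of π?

The cycle type of π is (5, 2, 1).
The order of π is the least common multiple of its cycle lengths: lcm(5, 2) = 10.

10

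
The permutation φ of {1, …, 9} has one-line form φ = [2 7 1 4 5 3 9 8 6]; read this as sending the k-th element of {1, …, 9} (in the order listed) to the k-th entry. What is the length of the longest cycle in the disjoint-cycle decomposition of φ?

Decomposing into disjoint cycles gives (1, 2, 7, 9, 6, 3); the longest has length 6.

6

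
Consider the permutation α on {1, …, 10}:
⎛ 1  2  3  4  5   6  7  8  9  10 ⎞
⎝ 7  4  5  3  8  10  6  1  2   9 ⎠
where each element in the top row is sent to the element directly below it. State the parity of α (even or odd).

In disjoint-cycle form the cycle lengths are 10.
A cycle is odd iff its length is even; α has 1 even-length cycle, so sgn(α) = (−1)^1 and α is odd.

odd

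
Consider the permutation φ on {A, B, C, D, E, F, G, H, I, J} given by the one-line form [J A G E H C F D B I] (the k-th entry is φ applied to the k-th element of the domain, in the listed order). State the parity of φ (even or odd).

In disjoint-cycle form the cycle lengths are 4, 3, 3.
A cycle is odd iff its length is even; φ has 1 even-length cycle, so sgn(φ) = (−1)^1 and φ is odd.

odd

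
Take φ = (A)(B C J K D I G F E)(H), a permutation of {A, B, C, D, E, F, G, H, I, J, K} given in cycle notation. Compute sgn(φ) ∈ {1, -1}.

The cycle lengths are 9, 1, 1.
A cycle of length ℓ contributes ℓ−1 transpositions, so φ is a product of 8 transpositions — even.

1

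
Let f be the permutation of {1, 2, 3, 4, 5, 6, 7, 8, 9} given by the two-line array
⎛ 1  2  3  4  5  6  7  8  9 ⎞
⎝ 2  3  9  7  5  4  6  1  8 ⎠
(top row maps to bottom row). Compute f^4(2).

Tracing 2 → 3 → … returns to 2 after 5 steps, so 2 lies in a 5-cycle (1 2 3 9 8).
Stepping 4 places around the cycle: 2 → 3 → 9 → 8 → 1.

1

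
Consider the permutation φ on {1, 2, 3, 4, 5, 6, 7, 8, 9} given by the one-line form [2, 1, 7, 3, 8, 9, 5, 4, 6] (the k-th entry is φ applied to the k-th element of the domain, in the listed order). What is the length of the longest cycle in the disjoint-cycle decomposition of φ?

5

Decomposing into disjoint cycles gives (1, 2)(3, 7, 5, 8, 4)(6, 9); the longest has length 5.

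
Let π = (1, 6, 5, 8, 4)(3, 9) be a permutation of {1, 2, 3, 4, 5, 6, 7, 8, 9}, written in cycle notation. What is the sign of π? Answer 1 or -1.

-1

The cycle lengths are 5, 2, 1, 1.
A cycle of length ℓ contributes ℓ−1 transpositions, so π is a product of 4 + 1 = 5 transpositions — odd.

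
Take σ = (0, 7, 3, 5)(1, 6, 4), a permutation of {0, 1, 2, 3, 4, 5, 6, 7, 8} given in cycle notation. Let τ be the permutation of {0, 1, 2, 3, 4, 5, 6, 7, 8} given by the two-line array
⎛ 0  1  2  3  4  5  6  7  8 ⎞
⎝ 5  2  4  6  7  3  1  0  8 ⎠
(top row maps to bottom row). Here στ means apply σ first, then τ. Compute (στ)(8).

First apply σ: σ(8) = 8, then τ(8) = 8. Thus (στ)(8) = 8.

8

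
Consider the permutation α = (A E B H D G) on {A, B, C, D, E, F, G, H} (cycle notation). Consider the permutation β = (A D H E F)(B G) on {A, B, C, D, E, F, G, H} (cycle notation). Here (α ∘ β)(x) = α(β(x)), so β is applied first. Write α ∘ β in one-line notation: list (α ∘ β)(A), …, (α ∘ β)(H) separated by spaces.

G A C D F E H B

For each element, apply β then α: A → D → G; B → G → A; C → C → C; D → H → D; E → F → F; F → A → E; G → B → H; H → E → B.
So α ∘ β in one-line form is G A C D F E H B.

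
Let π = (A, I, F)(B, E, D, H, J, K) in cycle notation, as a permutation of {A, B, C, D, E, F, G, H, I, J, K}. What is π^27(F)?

F lies in the 3-cycle (A, I, F).
Since the cycle has length 3, π^27 acts on it the same as π^0 (27 mod 3 = 0).
So π^27(F) = F.

F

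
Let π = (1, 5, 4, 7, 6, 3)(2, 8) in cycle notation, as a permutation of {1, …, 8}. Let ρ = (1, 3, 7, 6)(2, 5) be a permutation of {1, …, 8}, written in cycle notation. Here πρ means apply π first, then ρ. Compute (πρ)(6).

First apply π: π(6) = 3, then ρ(3) = 7. Thus (πρ)(6) = 7.

7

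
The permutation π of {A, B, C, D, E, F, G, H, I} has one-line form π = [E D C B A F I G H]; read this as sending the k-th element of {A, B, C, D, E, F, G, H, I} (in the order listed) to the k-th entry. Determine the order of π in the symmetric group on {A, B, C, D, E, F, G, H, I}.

6

Decomposing into disjoint cycles gives cycle lengths 3, 2, 2, 1, 1.
Since disjoint cycles commute, ord(π) = lcm(3, 2, 2) = 6.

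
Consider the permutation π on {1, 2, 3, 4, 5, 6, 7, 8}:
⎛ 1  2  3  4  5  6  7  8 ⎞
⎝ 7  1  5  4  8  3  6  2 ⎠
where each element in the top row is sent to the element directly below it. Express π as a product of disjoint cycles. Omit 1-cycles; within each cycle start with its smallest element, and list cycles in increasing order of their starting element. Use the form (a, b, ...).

From 1: 1 → 7 → 6 → 3 → 5 → 8 → 2 → 1, closing the cycle (1, 7, 6, 3, 5, 8, 2).
Continuing from each remaining unvisited element yields (1, 7, 6, 3, 5, 8, 2).

(1, 7, 6, 3, 5, 8, 2)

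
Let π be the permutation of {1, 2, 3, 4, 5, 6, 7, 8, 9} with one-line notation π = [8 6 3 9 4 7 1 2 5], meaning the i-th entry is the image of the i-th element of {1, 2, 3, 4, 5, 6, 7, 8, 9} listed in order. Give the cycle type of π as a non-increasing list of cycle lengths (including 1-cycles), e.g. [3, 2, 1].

The disjoint cycles are (1 8 2 6 7)(3)(4 9 5), with lengths 5, 3, 1 in non-increasing order.

[5, 3, 1]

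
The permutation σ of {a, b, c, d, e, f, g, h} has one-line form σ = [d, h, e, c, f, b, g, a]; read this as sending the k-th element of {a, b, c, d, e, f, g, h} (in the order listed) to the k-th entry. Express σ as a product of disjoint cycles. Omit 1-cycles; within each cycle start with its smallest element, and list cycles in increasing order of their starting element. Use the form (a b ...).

Start at a and follow images: a → d → c → e → f → b → h → a, giving the cycle (a d c e f b h).
Repeating from the next unused element and collecting all non-trivial cycles gives (a d c e f b h).

(a d c e f b h)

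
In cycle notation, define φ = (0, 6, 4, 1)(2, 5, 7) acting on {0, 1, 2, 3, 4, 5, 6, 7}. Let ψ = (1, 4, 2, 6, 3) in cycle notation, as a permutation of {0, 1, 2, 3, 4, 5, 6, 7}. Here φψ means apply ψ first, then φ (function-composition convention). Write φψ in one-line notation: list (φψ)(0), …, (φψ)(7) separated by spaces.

Chase each element through ψ then φ: 0 → 0 → 6; 1 → 4 → 1; 2 → 6 → 4; 3 → 1 → 0; 4 → 2 → 5; 5 → 5 → 7; 6 → 3 → 3; 7 → 7 → 2.
Collecting the images, φψ = [6 1 4 0 5 7 3 2].

6 1 4 0 5 7 3 2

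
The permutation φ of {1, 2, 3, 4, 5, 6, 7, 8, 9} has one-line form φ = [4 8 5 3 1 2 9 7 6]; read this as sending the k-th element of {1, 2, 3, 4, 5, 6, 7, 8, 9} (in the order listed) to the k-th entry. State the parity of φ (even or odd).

In disjoint-cycle form the cycle lengths are 5, 4.
A cycle of length ℓ contributes ℓ−1 transpositions, so φ is a product of 4 + 3 = 7 transpositions — odd.

odd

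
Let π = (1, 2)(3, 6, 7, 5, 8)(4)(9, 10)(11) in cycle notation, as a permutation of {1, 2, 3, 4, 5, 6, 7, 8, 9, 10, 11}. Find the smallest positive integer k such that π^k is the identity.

10

The disjoint cycles have lengths 5, 2, 2, 1, 1.
Since disjoint cycles commute, ord(π) = lcm(5, 2, 2) = 10.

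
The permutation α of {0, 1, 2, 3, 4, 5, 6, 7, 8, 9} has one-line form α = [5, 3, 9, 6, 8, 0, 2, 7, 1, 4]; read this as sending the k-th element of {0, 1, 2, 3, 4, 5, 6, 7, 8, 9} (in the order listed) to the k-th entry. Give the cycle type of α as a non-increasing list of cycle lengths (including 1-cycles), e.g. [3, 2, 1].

[7, 2, 1]

The disjoint cycles are (0 5)(1 3 6 2 9 4 8)(7), with lengths 7, 2, 1 in non-increasing order.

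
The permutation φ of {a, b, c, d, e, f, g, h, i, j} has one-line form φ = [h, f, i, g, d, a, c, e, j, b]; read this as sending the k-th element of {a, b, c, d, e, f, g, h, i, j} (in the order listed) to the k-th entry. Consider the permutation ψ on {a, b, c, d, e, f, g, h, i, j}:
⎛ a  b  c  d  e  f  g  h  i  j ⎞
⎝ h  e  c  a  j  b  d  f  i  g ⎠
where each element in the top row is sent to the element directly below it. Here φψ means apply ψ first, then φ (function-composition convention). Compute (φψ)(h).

a

ψ(h) = f, then φ(f) = a; composing gives (φψ)(h) = a.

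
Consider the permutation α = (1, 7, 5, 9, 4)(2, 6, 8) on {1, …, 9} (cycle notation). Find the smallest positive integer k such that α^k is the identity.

The cycle type of α is (5, 3, 1).
The order of α is the least common multiple of its cycle lengths: lcm(5, 3) = 15.

15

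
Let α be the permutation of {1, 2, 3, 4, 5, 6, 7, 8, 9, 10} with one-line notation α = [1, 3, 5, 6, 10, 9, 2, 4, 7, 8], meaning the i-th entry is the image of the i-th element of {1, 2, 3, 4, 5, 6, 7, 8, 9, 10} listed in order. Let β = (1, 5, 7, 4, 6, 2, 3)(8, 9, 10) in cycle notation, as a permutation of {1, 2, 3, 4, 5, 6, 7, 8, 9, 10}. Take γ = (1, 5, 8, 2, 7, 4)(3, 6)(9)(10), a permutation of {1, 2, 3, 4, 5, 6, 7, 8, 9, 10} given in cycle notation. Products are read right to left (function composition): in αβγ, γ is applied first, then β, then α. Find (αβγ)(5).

7

(αβγ)(5) = α(β(γ(5))). γ(5) = 8, then β(8) = 9, then α(9) = 7, so the result is 7.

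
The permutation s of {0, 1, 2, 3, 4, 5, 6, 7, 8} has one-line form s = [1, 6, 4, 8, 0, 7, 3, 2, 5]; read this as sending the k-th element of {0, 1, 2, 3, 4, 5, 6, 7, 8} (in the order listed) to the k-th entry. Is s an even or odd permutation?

In disjoint-cycle form the cycle lengths are 9.
A cycle is odd iff its length is even; s has 0 even-length cycles, so sgn(s) = (−1)^0 and s is even.

even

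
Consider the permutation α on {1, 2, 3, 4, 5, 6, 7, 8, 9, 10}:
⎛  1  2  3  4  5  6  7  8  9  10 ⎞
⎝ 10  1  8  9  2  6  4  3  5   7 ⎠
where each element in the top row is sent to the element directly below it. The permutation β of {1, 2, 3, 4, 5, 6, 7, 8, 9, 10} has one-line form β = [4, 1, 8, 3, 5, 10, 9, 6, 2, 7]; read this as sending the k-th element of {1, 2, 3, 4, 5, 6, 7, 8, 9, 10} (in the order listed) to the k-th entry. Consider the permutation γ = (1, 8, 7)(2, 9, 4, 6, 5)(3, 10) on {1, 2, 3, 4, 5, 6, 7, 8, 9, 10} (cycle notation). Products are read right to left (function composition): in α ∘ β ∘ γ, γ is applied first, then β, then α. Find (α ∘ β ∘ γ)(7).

Chase 7: γ(7) = 1; β(1) = 4; α(4) = 9. Hence (α ∘ β ∘ γ)(7) = 9.

9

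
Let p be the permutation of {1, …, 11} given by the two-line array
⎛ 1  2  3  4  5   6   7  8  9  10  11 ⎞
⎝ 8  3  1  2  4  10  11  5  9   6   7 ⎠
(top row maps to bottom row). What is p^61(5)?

4

Tracing 5 → 4 → … returns to 5 after 6 steps, so 5 lies in a 6-cycle (1, 8, 5, 4, 2, 3).
On a 6-cycle, p^6 is the identity, so p^61 = p^1 there (61 ≡ 1 mod 6).
Advancing 1 step from 5: 5 → 4.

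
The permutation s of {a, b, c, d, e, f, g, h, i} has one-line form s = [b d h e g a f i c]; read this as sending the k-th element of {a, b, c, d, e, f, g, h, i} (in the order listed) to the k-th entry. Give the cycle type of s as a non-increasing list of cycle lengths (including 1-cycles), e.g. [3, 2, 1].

The disjoint cycles are (a b d e g f)(c h i), with lengths 6, 3 in non-increasing order.

[6, 3]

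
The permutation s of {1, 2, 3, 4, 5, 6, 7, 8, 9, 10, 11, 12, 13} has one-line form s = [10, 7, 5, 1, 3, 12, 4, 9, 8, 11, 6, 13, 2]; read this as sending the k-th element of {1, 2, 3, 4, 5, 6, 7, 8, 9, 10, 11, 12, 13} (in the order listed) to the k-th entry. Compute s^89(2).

13

Tracing 2 → 7 → … returns to 2 after 9 steps, so 2 lies in a 9-cycle (1 10 11 6 12 13 2 7 4).
Powers repeat with period 9 on this cycle, and 89 mod 9 = 8, so s^89(2) = s^8(2).
Stepping 8 places around the cycle: 2 → 7 → 4 → 1 → 10 → 11 → 6 → 12 → 13.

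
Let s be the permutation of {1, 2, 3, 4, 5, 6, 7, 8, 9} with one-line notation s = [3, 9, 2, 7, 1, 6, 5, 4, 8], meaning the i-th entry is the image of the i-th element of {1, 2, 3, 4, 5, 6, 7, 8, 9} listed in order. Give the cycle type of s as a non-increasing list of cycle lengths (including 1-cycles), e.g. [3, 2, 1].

The disjoint cycles are (1 3 2 9 8 4 7 5)(6), with lengths 8, 1 in non-increasing order.

[8, 1]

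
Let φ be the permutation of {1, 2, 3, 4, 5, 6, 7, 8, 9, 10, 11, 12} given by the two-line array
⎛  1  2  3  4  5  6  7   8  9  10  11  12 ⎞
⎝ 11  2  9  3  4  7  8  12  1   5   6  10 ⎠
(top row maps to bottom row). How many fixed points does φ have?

1

The fixed points (elements with φ(x) = x) are {2}, so there is 1.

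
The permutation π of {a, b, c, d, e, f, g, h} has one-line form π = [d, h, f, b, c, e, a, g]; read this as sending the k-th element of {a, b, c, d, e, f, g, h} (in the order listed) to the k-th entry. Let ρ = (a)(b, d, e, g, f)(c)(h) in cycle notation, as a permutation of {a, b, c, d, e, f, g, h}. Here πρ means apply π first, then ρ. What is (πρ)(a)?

π(a) = d, then ρ(d) = e; composing gives (πρ)(a) = e.

e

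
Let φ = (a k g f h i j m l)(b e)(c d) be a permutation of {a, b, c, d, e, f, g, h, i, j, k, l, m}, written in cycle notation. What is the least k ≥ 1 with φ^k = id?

The cycle type of φ is (9, 2, 2).
The order is lcm(9, 2, 2) = 18.

18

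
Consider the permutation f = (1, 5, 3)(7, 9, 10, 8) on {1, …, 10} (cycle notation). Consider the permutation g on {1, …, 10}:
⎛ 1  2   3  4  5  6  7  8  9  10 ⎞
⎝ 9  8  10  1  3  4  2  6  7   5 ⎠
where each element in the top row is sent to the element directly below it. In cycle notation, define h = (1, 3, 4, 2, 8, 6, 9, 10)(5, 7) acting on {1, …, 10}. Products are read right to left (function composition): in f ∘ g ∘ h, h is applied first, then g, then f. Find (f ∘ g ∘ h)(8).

4

Apply the permutations in order: h(8) = 6, then g(6) = 4, then f(4) = 4. So (f ∘ g ∘ h)(8) = 4.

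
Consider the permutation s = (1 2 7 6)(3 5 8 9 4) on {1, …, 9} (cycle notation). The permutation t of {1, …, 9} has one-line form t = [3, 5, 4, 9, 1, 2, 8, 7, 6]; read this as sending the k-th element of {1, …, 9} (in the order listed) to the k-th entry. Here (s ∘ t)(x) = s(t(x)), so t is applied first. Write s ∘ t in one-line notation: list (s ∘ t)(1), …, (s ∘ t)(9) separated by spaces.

(s ∘ t)(x) = s(t(x)). Computing each image: s(t(1)) = s(3) = 5, s(t(2)) = s(5) = 8, s(t(3)) = s(4) = 3, s(t(4)) = s(9) = 4, s(t(5)) = s(1) = 2, s(t(6)) = s(2) = 7, s(t(7)) = s(8) = 9, s(t(8)) = s(7) = 6, s(t(9)) = s(6) = 1.
Hence s ∘ t = [5 8 3 4 2 7 9 6 1].

5 8 3 4 2 7 9 6 1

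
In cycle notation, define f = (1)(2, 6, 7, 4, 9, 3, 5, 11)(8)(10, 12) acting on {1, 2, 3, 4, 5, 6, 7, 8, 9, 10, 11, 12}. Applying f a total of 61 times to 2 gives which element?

3

2 lies in the 8-cycle (2, 6, 7, 4, 9, 3, 5, 11).
Since the cycle has length 8, f^61 acts on it the same as f^5 (61 mod 8 = 5).
Stepping 5 places around the cycle: 2 → 6 → 7 → 4 → 9 → 3.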